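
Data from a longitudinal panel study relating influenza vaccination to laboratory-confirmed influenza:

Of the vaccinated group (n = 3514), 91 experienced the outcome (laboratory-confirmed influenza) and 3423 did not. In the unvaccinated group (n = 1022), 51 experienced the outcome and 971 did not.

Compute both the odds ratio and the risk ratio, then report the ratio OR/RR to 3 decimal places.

0.975

From the description: a = 91, b = 3423, c = 51, d = 971.
OR = (91·971)/(3423·51) = 88361/174573 = 0.50616
Risk in exposed = 91/3514 = 0.02590; risk in unexposed = 51/1022 = 0.04990; RR = 0.51894
OR/RR = 0.50616 / 0.51894 = 0.97536
The outcome is rare in both groups, so OR ≈ RR (ratio near 1).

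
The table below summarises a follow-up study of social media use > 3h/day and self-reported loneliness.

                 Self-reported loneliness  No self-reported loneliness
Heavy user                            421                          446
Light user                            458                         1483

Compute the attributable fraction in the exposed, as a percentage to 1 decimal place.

Cells: a = 421, b = 446, c = 458, d = 1483.
Risk in exposed = 421/867 = 0.48558; risk in unexposed = 458/1941 = 0.23596.
RR = 0.48558/0.23596 = 2.05789
AR% = (RR − 1)/RR × 100 = (2.05789 − 1)/2.05789 × 100 = 51.4066%

51.4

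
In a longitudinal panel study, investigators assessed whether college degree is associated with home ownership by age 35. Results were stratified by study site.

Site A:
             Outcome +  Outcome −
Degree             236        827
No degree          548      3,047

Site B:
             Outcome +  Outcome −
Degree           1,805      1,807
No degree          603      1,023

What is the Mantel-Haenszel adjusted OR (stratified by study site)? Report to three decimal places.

OR_MH = Σ(aᵢdᵢ/nᵢ) / Σ(bᵢcᵢ/nᵢ), where nᵢ is the stratum total.
Stratum 1 (Site A): n = 4658; a·d/n = 236·3047/4658 = 154.3778; b·c/n = 827·548/4658 = 97.2941
Stratum 2 (Site B): n = 5238; a·d/n = 1805·1023/5238 = 352.5229; b·c/n = 1807·603/5238 = 208.0223
OR_MH = (154.3778 + 352.5229) / (97.2941 + 208.0223) = 506.9008 / 305.3165 = 1.66025

1.660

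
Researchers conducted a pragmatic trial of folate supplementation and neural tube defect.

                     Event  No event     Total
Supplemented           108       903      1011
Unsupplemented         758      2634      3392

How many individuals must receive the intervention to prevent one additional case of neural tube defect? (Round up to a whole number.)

Risk in treated group = 108/1011 = 0.10682; risk in control = 758/3392 = 0.22347.
Absolute risk reduction = 0.22347 − 0.10682 = 0.11664
NNT = 1 / ARR = 1 / 0.11664 = 8.573 → round up → 9

9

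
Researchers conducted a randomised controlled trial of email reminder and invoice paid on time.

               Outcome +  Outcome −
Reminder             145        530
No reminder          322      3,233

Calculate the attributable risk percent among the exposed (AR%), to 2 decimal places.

57.84

Cells: a = 145, b = 530, c = 322, d = 3233.
Risk in exposed = 145/675 = 0.21481; risk in unexposed = 322/3555 = 0.09058.
RR = 0.21481/0.09058 = 2.37164
AR% = (RR − 1)/RR × 100 = (2.37164 − 1)/2.37164 × 100 = 57.8350%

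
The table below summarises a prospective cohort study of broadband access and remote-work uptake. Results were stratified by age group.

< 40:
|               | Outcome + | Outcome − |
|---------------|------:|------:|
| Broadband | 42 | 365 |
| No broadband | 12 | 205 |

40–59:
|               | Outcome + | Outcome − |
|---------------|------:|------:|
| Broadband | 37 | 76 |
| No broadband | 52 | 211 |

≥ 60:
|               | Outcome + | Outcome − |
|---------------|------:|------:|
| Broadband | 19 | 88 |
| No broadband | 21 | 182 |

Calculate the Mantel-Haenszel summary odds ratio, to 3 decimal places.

1.946

OR_MH = Σ(aᵢdᵢ/nᵢ) / Σ(bᵢcᵢ/nᵢ), where nᵢ is the stratum total.
Stratum 1 (< 40): n = 624; a·d/n = 42·205/624 = 13.7981; b·c/n = 365·12/624 = 7.0192
Stratum 2 (40–59): n = 376; a·d/n = 37·211/376 = 20.7633; b·c/n = 76·52/376 = 10.5106
Stratum 3 (≥ 60): n = 310; a·d/n = 19·182/310 = 11.1548; b·c/n = 88·21/310 = 5.9613
OR_MH = (13.7981 + 20.7633 + 11.1548) / (7.0192 + 10.5106 + 5.9613) = 45.7162 / 23.4912 = 1.94610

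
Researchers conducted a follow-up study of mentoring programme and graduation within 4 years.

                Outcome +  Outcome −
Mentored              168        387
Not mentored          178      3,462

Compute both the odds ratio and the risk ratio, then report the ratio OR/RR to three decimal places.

Cells: a = 168, b = 387, c = 178, d = 3462.
OR = (168·3462)/(387·178) = 581616/68886 = 8.44317
Risk in exposed = 168/555 = 0.30270; risk in unexposed = 178/3640 = 0.04890; RR = 6.19010
OR/RR = 8.44317 / 6.19010 = 1.36398
The outcome is not rare, so the OR lies further from 1 than the RR.

1.364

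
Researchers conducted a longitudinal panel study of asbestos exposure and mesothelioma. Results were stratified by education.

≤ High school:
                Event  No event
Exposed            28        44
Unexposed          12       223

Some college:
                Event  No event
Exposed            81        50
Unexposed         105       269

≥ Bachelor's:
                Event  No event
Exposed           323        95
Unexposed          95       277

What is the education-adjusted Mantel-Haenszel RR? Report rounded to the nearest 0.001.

RR_MH = Σ(aᵢ·n₀ᵢ/nᵢ) / Σ(cᵢ·n₁ᵢ/nᵢ), with n₁ᵢ = aᵢ+bᵢ (exposed), n₀ᵢ = cᵢ+dᵢ (unexposed), nᵢ = n₁ᵢ+n₀ᵢ.
Stratum 1 (≤ High school): n₁ = 72, n₀ = 235, n = 307; a·n₀/n = 28·235/307 = 21.4332; c·n₁/n = 12·72/307 = 2.8143
Stratum 2 (Some college): n₁ = 131, n₀ = 374, n = 505; a·n₀/n = 81·374/505 = 59.9881; c·n₁/n = 105·131/505 = 27.2376
Stratum 3 (≥ Bachelor's): n₁ = 418, n₀ = 372, n = 790; a·n₀/n = 323·372/790 = 152.0962; c·n₁/n = 95·418/790 = 50.2658
RR_MH = (21.4332 + 59.9881 + 152.0962) / (2.8143 + 27.2376 + 50.2658) = 233.5175 / 80.3178 = 2.90742

2.907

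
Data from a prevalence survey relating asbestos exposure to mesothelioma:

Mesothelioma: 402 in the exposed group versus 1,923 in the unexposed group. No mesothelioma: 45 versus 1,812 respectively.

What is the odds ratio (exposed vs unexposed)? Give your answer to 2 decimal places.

From the description: a = 402, b = 45, c = 1923, d = 1812.
OR = (a·d)/(b·c) = (402 × 1812) / (45 × 1923) = 728424 / 86535 = 8.41768
The odds of mesothelioma are about 8.42 times as high in the exposed group.

8.42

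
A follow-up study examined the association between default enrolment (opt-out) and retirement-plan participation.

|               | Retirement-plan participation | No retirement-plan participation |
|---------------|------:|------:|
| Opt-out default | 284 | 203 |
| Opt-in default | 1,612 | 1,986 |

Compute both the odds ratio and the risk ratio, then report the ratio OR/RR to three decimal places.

Cells: a = 284, b = 203, c = 1612, d = 1986.
OR = (284·1986)/(203·1612) = 564024/327236 = 1.72360
Risk in exposed = 284/487 = 0.58316; risk in unexposed = 1612/3598 = 0.44803; RR = 1.30162
OR/RR = 1.72360 / 1.30162 = 1.32419
The outcome is not rare, so the OR lies further from 1 than the RR.

1.324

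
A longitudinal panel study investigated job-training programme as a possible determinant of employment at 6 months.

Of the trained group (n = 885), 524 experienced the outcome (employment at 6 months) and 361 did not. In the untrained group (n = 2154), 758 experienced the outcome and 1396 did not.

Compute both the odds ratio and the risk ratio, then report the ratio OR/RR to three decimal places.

From the description: a = 524, b = 361, c = 758, d = 1396.
OR = (524·1396)/(361·758) = 731504/273638 = 2.67325
Risk in exposed = 524/885 = 0.59209; risk in unexposed = 758/2154 = 0.35190; RR = 1.68254
OR/RR = 2.67325 / 1.68254 = 1.58882
The outcome is not rare, so the OR lies further from 1 than the RR.

1.589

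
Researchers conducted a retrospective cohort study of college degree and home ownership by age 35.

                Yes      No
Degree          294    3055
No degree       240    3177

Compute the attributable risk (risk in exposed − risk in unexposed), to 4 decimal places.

0.0176

Cells: a = 294, b = 3055, c = 240, d = 3177.
Risk in exposed = 294/3349 = 0.087787; risk in unexposed = 240/3417 = 0.070237.
Risk difference = 0.087787 − 0.070237 = 0.017550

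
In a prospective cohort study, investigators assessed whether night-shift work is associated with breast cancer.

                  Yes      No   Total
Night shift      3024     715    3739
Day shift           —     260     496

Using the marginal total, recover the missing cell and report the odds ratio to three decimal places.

4.659

The missing cell is in the unexposed row: 496 − 260 = 236.
So a = 3024, b = 715, c = 236, d = 260.
OR = (a·d)/(b·c) = (3024 × 260) / (715 × 236) = 786240 / 168740 = 4.65948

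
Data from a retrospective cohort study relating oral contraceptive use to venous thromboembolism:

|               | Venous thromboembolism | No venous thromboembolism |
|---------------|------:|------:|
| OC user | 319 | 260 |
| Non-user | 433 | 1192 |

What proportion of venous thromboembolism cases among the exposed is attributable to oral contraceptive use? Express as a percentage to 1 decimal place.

Cells: a = 319, b = 260, c = 433, d = 1192.
Risk in exposed = 319/579 = 0.55095; risk in unexposed = 433/1625 = 0.26646.
RR = 0.55095/0.26646 = 2.06765
AR% = (RR − 1)/RR × 100 = (2.06765 − 1)/2.06765 × 100 = 51.6360%

51.6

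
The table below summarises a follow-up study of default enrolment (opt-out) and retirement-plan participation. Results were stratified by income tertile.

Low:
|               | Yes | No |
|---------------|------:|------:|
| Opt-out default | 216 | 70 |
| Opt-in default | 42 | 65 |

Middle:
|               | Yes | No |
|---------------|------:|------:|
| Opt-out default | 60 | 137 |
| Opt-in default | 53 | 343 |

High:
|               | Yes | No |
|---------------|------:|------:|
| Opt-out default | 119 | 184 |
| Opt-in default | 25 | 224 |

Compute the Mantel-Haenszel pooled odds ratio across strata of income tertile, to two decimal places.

4.23

OR_MH = Σ(aᵢdᵢ/nᵢ) / Σ(bᵢcᵢ/nᵢ), where nᵢ is the stratum total.
Stratum 1 (Low): n = 393; a·d/n = 216·65/393 = 35.7252; b·c/n = 70·42/393 = 7.4809
Stratum 2 (Middle): n = 593; a·d/n = 60·343/593 = 34.7049; b·c/n = 137·53/593 = 12.2445
Stratum 3 (High): n = 552; a·d/n = 119·224/552 = 48.2899; b·c/n = 184·25/552 = 8.3333
OR_MH = (35.7252 + 34.7049 + 48.2899) / (7.4809 + 12.2445 + 8.3333) = 118.7199 / 28.0588 = 4.23112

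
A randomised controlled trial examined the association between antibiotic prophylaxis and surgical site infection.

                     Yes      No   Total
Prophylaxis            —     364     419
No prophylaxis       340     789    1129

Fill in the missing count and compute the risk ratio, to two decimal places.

0.44

The missing cell is in the exposed row: 419 − 364 = 55.
So a = 55, b = 364, c = 340, d = 789.
RR = [a/(a+b)] / [c/(c+d)] = (55/419) / (340/1129) = 0.13126/0.30115 = 0.43588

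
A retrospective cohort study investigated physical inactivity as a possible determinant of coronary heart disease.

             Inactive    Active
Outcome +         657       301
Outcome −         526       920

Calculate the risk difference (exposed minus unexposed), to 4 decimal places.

Reading the table with exposure as columns: a = 657 (Inactive, case), b = 526 (Inactive, non-case), c = 301 (Active, case), d = 920.
Risk in exposed = 657/1183 = 0.555368; risk in unexposed = 301/1221 = 0.246519.
Risk difference = 0.555368 − 0.246519 = 0.308848

0.3088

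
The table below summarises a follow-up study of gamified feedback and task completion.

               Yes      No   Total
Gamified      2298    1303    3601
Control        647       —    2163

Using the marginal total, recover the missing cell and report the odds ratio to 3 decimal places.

4.132

The missing cell is in the unexposed row: 2163 − 647 = 1516.
So a = 2298, b = 1303, c = 647, d = 1516.
OR = (a·d)/(b·c) = (2298 × 1516) / (1303 × 647) = 3483768 / 843041 = 4.13238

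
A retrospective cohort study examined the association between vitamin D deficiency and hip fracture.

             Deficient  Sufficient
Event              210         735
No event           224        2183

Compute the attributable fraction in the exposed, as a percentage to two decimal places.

47.94

Reading the table with exposure as columns: a = 210 (Deficient, case), b = 224 (Deficient, non-case), c = 735 (Sufficient, case), d = 2183.
Risk in exposed = 210/434 = 0.48387; risk in unexposed = 735/2918 = 0.25188.
RR = 0.48387/0.25188 = 1.92100
AR% = (RR − 1)/RR × 100 = (1.92100 − 1)/1.92100 × 100 = 47.9438%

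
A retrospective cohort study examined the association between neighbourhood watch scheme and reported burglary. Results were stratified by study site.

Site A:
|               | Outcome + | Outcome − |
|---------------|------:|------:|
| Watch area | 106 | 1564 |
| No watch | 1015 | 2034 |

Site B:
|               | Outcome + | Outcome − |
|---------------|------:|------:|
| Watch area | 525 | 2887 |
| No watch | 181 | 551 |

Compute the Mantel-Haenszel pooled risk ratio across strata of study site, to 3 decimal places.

0.317

RR_MH = Σ(aᵢ·n₀ᵢ/nᵢ) / Σ(cᵢ·n₁ᵢ/nᵢ), with n₁ᵢ = aᵢ+bᵢ (exposed), n₀ᵢ = cᵢ+dᵢ (unexposed), nᵢ = n₁ᵢ+n₀ᵢ.
Stratum 1 (Site A): n₁ = 1670, n₀ = 3049, n = 4719; a·n₀/n = 106·3049/4719 = 68.4878; c·n₁/n = 1015·1670/4719 = 359.1969
Stratum 2 (Site B): n₁ = 3412, n₀ = 732, n = 4144; a·n₀/n = 525·732/4144 = 92.7365; c·n₁/n = 181·3412/4144 = 149.0280
RR_MH = (68.4878 + 92.7365) / (359.1969 + 149.0280) = 161.2243 / 508.2249 = 0.31723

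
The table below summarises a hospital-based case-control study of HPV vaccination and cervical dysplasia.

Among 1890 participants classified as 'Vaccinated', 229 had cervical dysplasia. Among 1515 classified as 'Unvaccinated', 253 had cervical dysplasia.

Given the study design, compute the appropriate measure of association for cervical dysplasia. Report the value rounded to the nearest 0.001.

0.688

From the description: a = 229, b = 1661, c = 253, d = 1262.
This is a hospital-based case-control study: participants were sampled on outcome status, so risks in the source population cannot be estimated directly — relative risk is not valid here. The odds ratio is the appropriate measure.
OR = (a·d)/(b·c) = (229 × 1262) / (1661 × 253) = 288998 / 420233 = 0.68771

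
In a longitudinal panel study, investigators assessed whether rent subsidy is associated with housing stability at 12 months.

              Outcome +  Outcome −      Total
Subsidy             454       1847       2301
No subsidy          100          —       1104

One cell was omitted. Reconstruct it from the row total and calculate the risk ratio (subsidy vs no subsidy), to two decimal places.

The missing cell is in the unexposed row: 1104 − 100 = 1004.
So a = 454, b = 1847, c = 100, d = 1004.
RR = [a/(a+b)] / [c/(c+d)] = (454/2301) / (100/1104) = 0.19731/0.09058 = 2.17825

2.18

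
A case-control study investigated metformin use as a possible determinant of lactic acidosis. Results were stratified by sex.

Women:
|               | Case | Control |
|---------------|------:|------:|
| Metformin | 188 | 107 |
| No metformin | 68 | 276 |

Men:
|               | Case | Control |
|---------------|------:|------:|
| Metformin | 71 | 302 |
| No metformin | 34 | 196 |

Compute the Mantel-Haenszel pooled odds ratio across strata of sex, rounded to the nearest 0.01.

3.67

OR_MH = Σ(aᵢdᵢ/nᵢ) / Σ(bᵢcᵢ/nᵢ), where nᵢ is the stratum total.
Stratum 1 (Women): n = 639; a·d/n = 188·276/639 = 81.2019; b·c/n = 107·68/639 = 11.3865
Stratum 2 (Men): n = 603; a·d/n = 71·196/603 = 23.0779; b·c/n = 302·34/603 = 17.0282
OR_MH = (81.2019 + 23.0779) / (11.3865 + 17.0282) = 104.2798 / 28.4147 = 3.66992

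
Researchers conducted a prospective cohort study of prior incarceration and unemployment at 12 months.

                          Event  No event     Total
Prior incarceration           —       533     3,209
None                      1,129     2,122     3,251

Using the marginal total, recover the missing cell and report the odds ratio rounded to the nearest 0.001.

The missing cell is in the exposed row: 3209 − 533 = 2676.
So a = 2676, b = 533, c = 1129, d = 2122.
OR = (a·d)/(b·c) = (2676 × 2122) / (533 × 1129) = 5678472 / 601757 = 9.43649

9.436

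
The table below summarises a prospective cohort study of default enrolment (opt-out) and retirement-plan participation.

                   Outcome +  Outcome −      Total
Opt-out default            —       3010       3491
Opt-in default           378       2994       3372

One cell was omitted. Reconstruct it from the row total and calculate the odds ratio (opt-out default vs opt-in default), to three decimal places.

1.266

The missing cell is in the exposed row: 3491 − 3010 = 481.
So a = 481, b = 3010, c = 378, d = 2994.
OR = (a·d)/(b·c) = (481 × 2994) / (3010 × 378) = 1440114 / 1137780 = 1.26572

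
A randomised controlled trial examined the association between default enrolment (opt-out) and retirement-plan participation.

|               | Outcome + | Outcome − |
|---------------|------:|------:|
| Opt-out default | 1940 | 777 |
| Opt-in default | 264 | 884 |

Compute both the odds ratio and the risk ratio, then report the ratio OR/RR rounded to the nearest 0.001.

Cells: a = 1940, b = 777, c = 264, d = 884.
OR = (1940·884)/(777·264) = 1714960/205128 = 8.36044
Risk in exposed = 1940/2717 = 0.71402; risk in unexposed = 264/1148 = 0.22997; RR = 3.10492
OR/RR = 8.36044 / 3.10492 = 2.69264
The outcome is not rare, so the OR lies further from 1 than the RR.

2.693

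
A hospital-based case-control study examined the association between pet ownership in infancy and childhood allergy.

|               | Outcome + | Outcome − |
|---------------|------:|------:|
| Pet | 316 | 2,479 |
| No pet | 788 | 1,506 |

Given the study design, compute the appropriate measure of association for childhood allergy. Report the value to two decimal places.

Cells: a = 316, b = 2479, c = 788, d = 1506.
This is a hospital-based case-control study: participants were sampled on outcome status, so risks in the source population cannot be estimated directly — relative risk is not valid here. The odds ratio is the appropriate measure.
OR = (a·d)/(b·c) = (316 × 1506) / (2479 × 788) = 475896 / 1953452 = 0.24362

0.24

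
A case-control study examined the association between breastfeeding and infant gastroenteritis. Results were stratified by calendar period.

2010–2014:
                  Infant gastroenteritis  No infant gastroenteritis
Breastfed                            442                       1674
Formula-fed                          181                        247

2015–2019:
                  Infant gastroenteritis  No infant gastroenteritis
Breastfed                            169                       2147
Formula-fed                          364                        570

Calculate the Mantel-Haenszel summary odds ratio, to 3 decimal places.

OR_MH = Σ(aᵢdᵢ/nᵢ) / Σ(bᵢcᵢ/nᵢ), where nᵢ is the stratum total.
Stratum 1 (2010–2014): n = 2544; a·d/n = 442·247/2544 = 42.9143; b·c/n = 1674·181/2544 = 119.1014
Stratum 2 (2015–2019): n = 3250; a·d/n = 169·570/3250 = 29.6400; b·c/n = 2147·364/3250 = 240.4640
OR_MH = (42.9143 + 29.6400) / (119.1014 + 240.4640) = 72.5543 / 359.5654 = 0.20178

0.202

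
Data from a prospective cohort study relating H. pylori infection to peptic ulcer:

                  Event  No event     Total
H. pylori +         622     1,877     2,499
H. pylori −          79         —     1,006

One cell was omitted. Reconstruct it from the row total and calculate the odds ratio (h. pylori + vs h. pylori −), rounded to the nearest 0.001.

3.888

The missing cell is in the unexposed row: 1006 − 79 = 927.
So a = 622, b = 1877, c = 79, d = 927.
OR = (a·d)/(b·c) = (622 × 927) / (1877 × 79) = 576594 / 148283 = 3.88847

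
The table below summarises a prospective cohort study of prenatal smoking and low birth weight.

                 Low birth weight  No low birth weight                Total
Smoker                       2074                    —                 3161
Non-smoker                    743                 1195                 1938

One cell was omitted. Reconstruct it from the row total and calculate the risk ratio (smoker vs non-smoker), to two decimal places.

The missing cell is in the exposed row: 3161 − 2074 = 1087.
So a = 2074, b = 1087, c = 743, d = 1195.
RR = [a/(a+b)] / [c/(c+d)] = (2074/3161) / (743/1938) = 0.65612/0.38338 = 1.71139

1.71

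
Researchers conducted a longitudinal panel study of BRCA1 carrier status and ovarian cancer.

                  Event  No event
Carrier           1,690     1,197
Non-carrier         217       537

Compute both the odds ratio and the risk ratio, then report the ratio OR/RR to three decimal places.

1.718

Cells: a = 1690, b = 1197, c = 217, d = 537.
OR = (1690·537)/(1197·217) = 907530/259749 = 3.49387
Risk in exposed = 1690/2887 = 0.58538; risk in unexposed = 217/754 = 0.28780; RR = 2.03400
OR/RR = 3.49387 / 2.03400 = 1.71773
The outcome is not rare, so the OR lies further from 1 than the RR.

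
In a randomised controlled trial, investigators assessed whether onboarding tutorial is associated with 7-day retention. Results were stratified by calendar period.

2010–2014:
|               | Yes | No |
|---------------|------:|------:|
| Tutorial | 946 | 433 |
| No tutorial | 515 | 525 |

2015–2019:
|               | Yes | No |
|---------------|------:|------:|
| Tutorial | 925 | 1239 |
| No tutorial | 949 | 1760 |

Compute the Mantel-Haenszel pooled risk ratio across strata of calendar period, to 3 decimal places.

1.288

RR_MH = Σ(aᵢ·n₀ᵢ/nᵢ) / Σ(cᵢ·n₁ᵢ/nᵢ), with n₁ᵢ = aᵢ+bᵢ (exposed), n₀ᵢ = cᵢ+dᵢ (unexposed), nᵢ = n₁ᵢ+n₀ᵢ.
Stratum 1 (2010–2014): n₁ = 1379, n₀ = 1040, n = 2419; a·n₀/n = 946·1040/2419 = 406.7135; c·n₁/n = 515·1379/2419 = 293.5862
Stratum 2 (2015–2019): n₁ = 2164, n₀ = 2709, n = 4873; a·n₀/n = 925·2709/4873 = 514.2263; c·n₁/n = 949·2164/4873 = 421.4316
RR_MH = (406.7135 + 514.2263) / (293.5862 + 421.4316) = 920.9399 / 715.0178 = 1.28800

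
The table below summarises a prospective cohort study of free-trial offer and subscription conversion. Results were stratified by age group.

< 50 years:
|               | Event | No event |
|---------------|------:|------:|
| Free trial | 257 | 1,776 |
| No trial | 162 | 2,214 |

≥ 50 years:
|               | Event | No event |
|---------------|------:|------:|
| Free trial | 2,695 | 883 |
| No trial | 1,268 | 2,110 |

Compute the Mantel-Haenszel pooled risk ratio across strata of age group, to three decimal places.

1.991

RR_MH = Σ(aᵢ·n₀ᵢ/nᵢ) / Σ(cᵢ·n₁ᵢ/nᵢ), with n₁ᵢ = aᵢ+bᵢ (exposed), n₀ᵢ = cᵢ+dᵢ (unexposed), nᵢ = n₁ᵢ+n₀ᵢ.
Stratum 1 (< 50 years): n₁ = 2033, n₀ = 2376, n = 4409; a·n₀/n = 257·2376/4409 = 138.4967; c·n₁/n = 162·2033/4409 = 74.6986
Stratum 2 (≥ 50 years): n₁ = 3578, n₀ = 3378, n = 6956; a·n₀/n = 2695·3378/6956 = 1308.7565; c·n₁/n = 1268·3578/6956 = 652.2289
RR_MH = (138.4967 + 1308.7565) / (74.6986 + 652.2289) = 1447.2532 / 726.9274 = 1.99092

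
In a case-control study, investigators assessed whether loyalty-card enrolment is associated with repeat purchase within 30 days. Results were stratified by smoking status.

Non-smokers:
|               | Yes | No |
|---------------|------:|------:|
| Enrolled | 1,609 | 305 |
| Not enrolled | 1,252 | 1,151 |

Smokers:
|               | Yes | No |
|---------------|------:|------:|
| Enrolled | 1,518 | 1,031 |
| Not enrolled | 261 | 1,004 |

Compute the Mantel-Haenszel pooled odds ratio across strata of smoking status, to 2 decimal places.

OR_MH = Σ(aᵢdᵢ/nᵢ) / Σ(bᵢcᵢ/nᵢ), where nᵢ is the stratum total.
Stratum 1 (Non-smokers): n = 4317; a·d/n = 1609·1151/4317 = 428.9921; b·c/n = 305·1252/4317 = 88.4549
Stratum 2 (Smokers): n = 3814; a·d/n = 1518·1004/3814 = 399.5994; b·c/n = 1031·261/3814 = 70.5535
OR_MH = (428.9921 + 399.5994) / (88.4549 + 70.5535) = 828.5915 / 159.0084 = 5.21099

5.21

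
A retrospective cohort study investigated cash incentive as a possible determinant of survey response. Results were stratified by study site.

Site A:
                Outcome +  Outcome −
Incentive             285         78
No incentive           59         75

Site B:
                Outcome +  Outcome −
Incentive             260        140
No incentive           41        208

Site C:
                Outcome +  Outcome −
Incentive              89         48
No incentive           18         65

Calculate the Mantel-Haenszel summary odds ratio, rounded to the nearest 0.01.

6.93

OR_MH = Σ(aᵢdᵢ/nᵢ) / Σ(bᵢcᵢ/nᵢ), where nᵢ is the stratum total.
Stratum 1 (Site A): n = 497; a·d/n = 285·75/497 = 43.0080; b·c/n = 78·59/497 = 9.2596
Stratum 2 (Site B): n = 649; a·d/n = 260·208/649 = 83.3282; b·c/n = 140·41/649 = 8.8444
Stratum 3 (Site C): n = 220; a·d/n = 89·65/220 = 26.2955; b·c/n = 48·18/220 = 3.9273
OR_MH = (43.0080 + 83.3282 + 26.2955) / (9.2596 + 8.8444 + 3.9273) = 152.6317 / 22.0312 = 6.92798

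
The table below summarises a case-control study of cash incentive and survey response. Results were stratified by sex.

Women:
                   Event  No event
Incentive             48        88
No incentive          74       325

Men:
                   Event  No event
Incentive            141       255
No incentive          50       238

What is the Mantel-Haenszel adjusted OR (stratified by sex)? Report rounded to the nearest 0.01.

2.54

OR_MH = Σ(aᵢdᵢ/nᵢ) / Σ(bᵢcᵢ/nᵢ), where nᵢ is the stratum total.
Stratum 1 (Women): n = 535; a·d/n = 48·325/535 = 29.1589; b·c/n = 88·74/535 = 12.1720
Stratum 2 (Men): n = 684; a·d/n = 141·238/684 = 49.0614; b·c/n = 255·50/684 = 18.6404
OR_MH = (29.1589 + 49.0614) / (12.1720 + 18.6404) = 78.2203 / 30.8123 = 2.53860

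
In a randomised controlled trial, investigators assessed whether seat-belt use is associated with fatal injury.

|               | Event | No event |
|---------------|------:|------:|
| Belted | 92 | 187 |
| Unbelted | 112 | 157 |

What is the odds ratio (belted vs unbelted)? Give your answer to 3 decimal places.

Cells: a = 92, b = 187, c = 112, d = 157.
OR = (a·d)/(b·c) = (92 × 157) / (187 × 112) = 14444 / 20944 = 0.68965
Exposure is associated with lower odds of fatal injury (OR = 0.69 < 1).

0.690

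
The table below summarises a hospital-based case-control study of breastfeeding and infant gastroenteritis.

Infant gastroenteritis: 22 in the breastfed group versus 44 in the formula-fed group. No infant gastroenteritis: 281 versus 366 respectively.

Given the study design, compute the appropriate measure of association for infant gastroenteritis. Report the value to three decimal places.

0.651

From the description: a = 22, b = 281, c = 44, d = 366.
This is a hospital-based case-control study: participants were sampled on outcome status, so risks in the source population cannot be estimated directly — relative risk is not valid here. The odds ratio is the appropriate measure.
OR = (a·d)/(b·c) = (22 × 366) / (281 × 44) = 8052 / 12364 = 0.65125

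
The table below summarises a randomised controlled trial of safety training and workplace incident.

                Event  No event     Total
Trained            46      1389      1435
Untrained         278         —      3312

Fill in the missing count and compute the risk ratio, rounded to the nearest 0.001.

0.382

The missing cell is in the unexposed row: 3312 − 278 = 3034.
So a = 46, b = 1389, c = 278, d = 3034.
RR = [a/(a+b)] / [c/(c+d)] = (46/1435) / (278/3312) = 0.03206/0.08394 = 0.38190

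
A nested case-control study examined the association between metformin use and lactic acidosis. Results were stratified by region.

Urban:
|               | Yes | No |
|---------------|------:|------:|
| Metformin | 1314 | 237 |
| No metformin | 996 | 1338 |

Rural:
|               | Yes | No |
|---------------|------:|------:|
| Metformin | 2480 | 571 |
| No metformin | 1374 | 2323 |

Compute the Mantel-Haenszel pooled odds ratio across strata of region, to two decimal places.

7.38

OR_MH = Σ(aᵢdᵢ/nᵢ) / Σ(bᵢcᵢ/nᵢ), where nᵢ is the stratum total.
Stratum 1 (Urban): n = 3885; a·d/n = 1314·1338/3885 = 452.5436; b·c/n = 237·996/3885 = 60.7598
Stratum 2 (Rural): n = 6748; a·d/n = 2480·2323/6748 = 853.7404; b·c/n = 571·1374/6748 = 116.2647
OR_MH = (452.5436 + 853.7404) / (60.7598 + 116.2647) = 1306.2840 / 177.0245 = 7.37911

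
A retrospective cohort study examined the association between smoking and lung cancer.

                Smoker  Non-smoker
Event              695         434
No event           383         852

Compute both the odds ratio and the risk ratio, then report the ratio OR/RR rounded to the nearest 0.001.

Reading the table with exposure as columns: a = 695 (Smoker, case), b = 383 (Smoker, non-case), c = 434 (Non-smoker, case), d = 852.
OR = (695·852)/(383·434) = 592140/166222 = 3.56234
Risk in exposed = 695/1078 = 0.64471; risk in unexposed = 434/1286 = 0.33748; RR = 1.91037
OR/RR = 3.56234 / 1.91037 = 1.86474
The outcome is not rare, so the OR lies further from 1 than the RR.

1.865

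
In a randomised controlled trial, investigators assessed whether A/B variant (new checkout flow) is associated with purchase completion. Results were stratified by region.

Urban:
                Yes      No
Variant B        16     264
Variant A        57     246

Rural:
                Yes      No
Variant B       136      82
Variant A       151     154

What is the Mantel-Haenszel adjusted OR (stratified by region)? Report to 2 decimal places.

0.95

OR_MH = Σ(aᵢdᵢ/nᵢ) / Σ(bᵢcᵢ/nᵢ), where nᵢ is the stratum total.
Stratum 1 (Urban): n = 583; a·d/n = 16·246/583 = 6.7513; b·c/n = 264·57/583 = 25.8113
Stratum 2 (Rural): n = 523; a·d/n = 136·154/523 = 40.0459; b·c/n = 82·151/523 = 23.6750
OR_MH = (6.7513 + 40.0459) / (25.8113 + 23.6750) = 46.7972 / 49.4863 = 0.94566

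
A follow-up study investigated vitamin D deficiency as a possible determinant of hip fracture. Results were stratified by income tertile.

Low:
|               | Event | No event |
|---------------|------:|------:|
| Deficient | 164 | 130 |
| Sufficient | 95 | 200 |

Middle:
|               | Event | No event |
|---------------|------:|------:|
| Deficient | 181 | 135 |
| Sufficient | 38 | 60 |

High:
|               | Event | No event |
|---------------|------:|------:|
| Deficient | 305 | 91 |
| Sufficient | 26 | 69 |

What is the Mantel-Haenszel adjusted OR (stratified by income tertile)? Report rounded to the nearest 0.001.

OR_MH = Σ(aᵢdᵢ/nᵢ) / Σ(bᵢcᵢ/nᵢ), where nᵢ is the stratum total.
Stratum 1 (Low): n = 589; a·d/n = 164·200/589 = 55.6876; b·c/n = 130·95/589 = 20.9677
Stratum 2 (Middle): n = 414; a·d/n = 181·60/414 = 26.2319; b·c/n = 135·38/414 = 12.3913
Stratum 3 (High): n = 491; a·d/n = 305·69/491 = 42.8615; b·c/n = 91·26/491 = 4.8187
OR_MH = (55.6876 + 26.2319 + 42.8615) / (20.9677 + 12.3913 + 4.8187) = 124.7810 / 38.1778 = 3.26842

3.268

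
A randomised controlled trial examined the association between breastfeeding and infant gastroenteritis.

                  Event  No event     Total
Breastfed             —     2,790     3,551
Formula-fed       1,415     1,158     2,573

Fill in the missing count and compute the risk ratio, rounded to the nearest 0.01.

0.39

The missing cell is in the exposed row: 3551 − 2790 = 761.
So a = 761, b = 2790, c = 1415, d = 1158.
RR = [a/(a+b)] / [c/(c+d)] = (761/3551) / (1415/2573) = 0.21431/0.54994 = 0.38969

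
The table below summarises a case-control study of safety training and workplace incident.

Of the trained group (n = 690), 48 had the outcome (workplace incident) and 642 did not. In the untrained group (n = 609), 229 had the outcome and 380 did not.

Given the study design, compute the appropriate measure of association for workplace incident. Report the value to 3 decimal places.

0.124

From the description: a = 48, b = 642, c = 229, d = 380.
This is a case-control study: participants were sampled on outcome status, so risks in the source population cannot be estimated directly — relative risk is not valid here. The odds ratio is the appropriate measure.
OR = (a·d)/(b·c) = (48 × 380) / (642 × 229) = 18240 / 147018 = 0.12407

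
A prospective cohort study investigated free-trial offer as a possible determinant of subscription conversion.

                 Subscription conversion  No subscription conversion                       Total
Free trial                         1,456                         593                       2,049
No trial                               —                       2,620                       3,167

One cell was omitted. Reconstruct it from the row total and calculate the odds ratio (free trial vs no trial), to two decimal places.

The missing cell is in the unexposed row: 3167 − 2620 = 547.
So a = 1456, b = 593, c = 547, d = 2620.
OR = (a·d)/(b·c) = (1456 × 2620) / (593 × 547) = 3814720 / 324371 = 11.76036

11.76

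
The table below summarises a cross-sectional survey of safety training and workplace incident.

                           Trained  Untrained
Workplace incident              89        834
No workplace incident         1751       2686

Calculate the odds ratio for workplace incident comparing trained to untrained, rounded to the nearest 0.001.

0.164

Reading the table with exposure as columns: a = 89 (Trained, case), b = 1751 (Trained, non-case), c = 834 (Untrained, case), d = 2686.
OR = (a·d)/(b·c) = (89 × 2686) / (1751 × 834) = 239054 / 1460334 = 0.16370
Exposure is associated with lower odds of workplace incident (OR = 0.16 < 1).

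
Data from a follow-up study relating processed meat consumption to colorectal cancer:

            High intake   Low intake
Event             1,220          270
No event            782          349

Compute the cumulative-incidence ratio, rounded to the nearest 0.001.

1.397

Reading the table with exposure as columns: a = 1220 (High intake, case), b = 782 (High intake, non-case), c = 270 (Low intake, case), d = 349.
Risk in exposed = 1220/2002 = 0.60939; risk in unexposed = 270/619 = 0.43619.
RR = 0.60939 / 0.43619 = 1.39708
The risk among the exposed is 1.40 times that among the unexposed.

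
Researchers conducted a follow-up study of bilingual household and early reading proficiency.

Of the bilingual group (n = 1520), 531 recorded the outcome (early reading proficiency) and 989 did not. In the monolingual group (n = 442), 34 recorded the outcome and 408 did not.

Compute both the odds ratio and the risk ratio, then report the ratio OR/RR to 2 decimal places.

1.42

From the description: a = 531, b = 989, c = 34, d = 408.
OR = (531·408)/(989·34) = 216648/33626 = 6.44287
Risk in exposed = 531/1520 = 0.34934; risk in unexposed = 34/442 = 0.07692; RR = 4.54145
OR/RR = 6.44287 / 4.54145 = 1.41868
The outcome is not rare, so the OR lies further from 1 than the RR.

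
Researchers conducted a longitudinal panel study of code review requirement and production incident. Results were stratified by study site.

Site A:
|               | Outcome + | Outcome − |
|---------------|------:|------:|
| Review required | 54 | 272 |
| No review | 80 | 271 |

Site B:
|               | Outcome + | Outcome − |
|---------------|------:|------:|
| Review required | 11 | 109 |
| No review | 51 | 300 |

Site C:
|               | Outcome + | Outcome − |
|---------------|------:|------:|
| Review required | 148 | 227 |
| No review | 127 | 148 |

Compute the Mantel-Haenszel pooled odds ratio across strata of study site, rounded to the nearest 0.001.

0.706

OR_MH = Σ(aᵢdᵢ/nᵢ) / Σ(bᵢcᵢ/nᵢ), where nᵢ is the stratum total.
Stratum 1 (Site A): n = 677; a·d/n = 54·271/677 = 21.6160; b·c/n = 272·80/677 = 32.1418
Stratum 2 (Site B): n = 471; a·d/n = 11·300/471 = 7.0064; b·c/n = 109·51/471 = 11.8025
Stratum 3 (Site C): n = 650; a·d/n = 148·148/650 = 33.6985; b·c/n = 227·127/650 = 44.3523
OR_MH = (21.6160 + 7.0064 + 33.6985) / (32.1418 + 11.8025 + 44.3523) = 62.3208 / 88.2967 = 0.70581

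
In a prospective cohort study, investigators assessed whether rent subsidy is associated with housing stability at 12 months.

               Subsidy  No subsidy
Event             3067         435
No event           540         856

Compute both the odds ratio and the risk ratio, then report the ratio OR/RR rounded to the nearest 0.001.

Reading the table with exposure as columns: a = 3067 (Subsidy, case), b = 540 (Subsidy, non-case), c = 435 (No subsidy, case), d = 856.
OR = (3067·856)/(540·435) = 2625352/234900 = 11.17647
Risk in exposed = 3067/3607 = 0.85029; risk in unexposed = 435/1291 = 0.33695; RR = 2.52351
OR/RR = 11.17647 / 2.52351 = 4.42894
The outcome is not rare, so the OR lies further from 1 than the RR.

4.429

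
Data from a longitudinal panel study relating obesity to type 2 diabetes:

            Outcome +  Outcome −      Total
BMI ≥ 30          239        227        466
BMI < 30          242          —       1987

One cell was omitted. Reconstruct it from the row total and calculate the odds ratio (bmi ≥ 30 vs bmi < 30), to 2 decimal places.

7.59

The missing cell is in the unexposed row: 1987 − 242 = 1745.
So a = 239, b = 227, c = 242, d = 1745.
OR = (a·d)/(b·c) = (239 × 1745) / (227 × 242) = 417055 / 54934 = 7.59193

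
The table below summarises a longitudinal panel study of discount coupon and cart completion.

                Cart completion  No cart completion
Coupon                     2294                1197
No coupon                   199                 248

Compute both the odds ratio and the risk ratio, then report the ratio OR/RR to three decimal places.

1.618

Cells: a = 2294, b = 1197, c = 199, d = 248.
OR = (2294·248)/(1197·199) = 568912/238203 = 2.38835
Risk in exposed = 2294/3491 = 0.65712; risk in unexposed = 199/447 = 0.44519; RR = 1.47604
OR/RR = 2.38835 / 1.47604 = 1.61808
The outcome is not rare, so the OR lies further from 1 than the RR.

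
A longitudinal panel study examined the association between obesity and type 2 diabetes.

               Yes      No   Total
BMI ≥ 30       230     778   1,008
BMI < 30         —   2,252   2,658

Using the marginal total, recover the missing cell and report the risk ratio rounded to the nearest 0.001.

The missing cell is in the unexposed row: 2658 − 2252 = 406.
So a = 230, b = 778, c = 406, d = 2252.
RR = [a/(a+b)] / [c/(c+d)] = (230/1008) / (406/2658) = 0.22817/0.15275 = 1.49381

1.494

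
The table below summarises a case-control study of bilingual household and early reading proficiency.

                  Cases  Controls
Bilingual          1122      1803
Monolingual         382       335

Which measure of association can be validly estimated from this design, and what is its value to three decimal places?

0.546

Cells: a = 1122, b = 1803, c = 382, d = 335.
This is a case-control study: participants were sampled on outcome status, so risks in the source population cannot be estimated directly — relative risk is not valid here. The odds ratio is the appropriate measure.
OR = (a·d)/(b·c) = (1122 × 335) / (1803 × 382) = 375870 / 688746 = 0.54573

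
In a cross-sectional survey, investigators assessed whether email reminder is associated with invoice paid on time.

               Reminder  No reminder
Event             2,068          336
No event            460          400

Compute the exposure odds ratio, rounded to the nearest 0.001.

Reading the table with exposure as columns: a = 2068 (Reminder, case), b = 460 (Reminder, non-case), c = 336 (No reminder, case), d = 400.
OR = (a·d)/(b·c) = (2068 × 400) / (460 × 336) = 827200 / 154560 = 5.35197
The odds of invoice paid on time are about 5.35 times as high in the reminder group.

5.352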